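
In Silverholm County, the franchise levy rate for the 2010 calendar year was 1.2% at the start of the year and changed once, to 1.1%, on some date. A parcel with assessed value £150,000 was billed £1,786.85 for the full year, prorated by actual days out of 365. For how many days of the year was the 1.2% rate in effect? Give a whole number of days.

Let d = days at the first rate; then 365 − d days at the second rate.
£150,000 × [1.2%·d + 1.1%·(365−d)] / 365 = £1,786.85
Solving gives d = 333, so the new rate took effect on 30 November 2010.

333 days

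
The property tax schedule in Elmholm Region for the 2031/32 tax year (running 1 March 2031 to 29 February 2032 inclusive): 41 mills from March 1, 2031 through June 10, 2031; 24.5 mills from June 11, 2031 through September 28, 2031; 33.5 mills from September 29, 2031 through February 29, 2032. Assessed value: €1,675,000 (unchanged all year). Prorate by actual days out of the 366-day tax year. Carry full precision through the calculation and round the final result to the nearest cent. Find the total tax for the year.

€55,082.79

March 1 – June 10, 2031: 102 days at 41 mills → €1,675,000 × 4.1% × 102/366 = €19,138.9344
June 11 – September 28, 2031: 110 days at 24.5 mills → €1,675,000 × 2.45% × 110/366 = €12,333.6749
September 29, 2031 – February 29, 2032: 154 days at 33.5 mills → €1,675,000 × 3.35% × 154/366 = €23,610.1776
Total = €55,082.7869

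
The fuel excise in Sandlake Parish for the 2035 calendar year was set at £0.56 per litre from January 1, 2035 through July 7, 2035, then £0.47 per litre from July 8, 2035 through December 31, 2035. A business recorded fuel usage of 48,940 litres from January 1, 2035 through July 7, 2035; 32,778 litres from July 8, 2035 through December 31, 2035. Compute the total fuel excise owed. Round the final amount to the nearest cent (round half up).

January 1 – July 7, 2035: 48,940 litres at £0.56/litre → £27,406.40
July 8 – December 31, 2035: 32,778 litres at £0.47/litre → £15,405.66

£42,812.06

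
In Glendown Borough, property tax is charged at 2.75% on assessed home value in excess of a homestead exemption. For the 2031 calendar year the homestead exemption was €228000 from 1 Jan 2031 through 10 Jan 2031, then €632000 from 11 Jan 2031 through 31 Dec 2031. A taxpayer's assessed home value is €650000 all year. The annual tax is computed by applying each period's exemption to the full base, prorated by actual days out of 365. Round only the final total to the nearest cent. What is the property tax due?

1 Jan – 10 Jan 2031: 10 days, exemption €228000 → (€650000 − €228000) × 2.75% × 10/365 = €317.9452
11 Jan – 31 Dec 2031: 355 days, exemption €632000 → (€650000 − €632000) × 2.75% × 355/365 = €481.4384
Total = €799.3836

€799.38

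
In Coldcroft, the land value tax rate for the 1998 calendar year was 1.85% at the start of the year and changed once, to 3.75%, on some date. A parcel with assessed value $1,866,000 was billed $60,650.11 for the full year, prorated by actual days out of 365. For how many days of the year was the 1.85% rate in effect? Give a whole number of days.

Let d = days at the first rate; then 365 − d days at the second rate.
$1,866,000 × [1.85%·d + 3.75%·(365−d)] / 365 = $60,650.11
Solving gives d = 96, so the new rate took effect on 7 Apr 1998.

96 days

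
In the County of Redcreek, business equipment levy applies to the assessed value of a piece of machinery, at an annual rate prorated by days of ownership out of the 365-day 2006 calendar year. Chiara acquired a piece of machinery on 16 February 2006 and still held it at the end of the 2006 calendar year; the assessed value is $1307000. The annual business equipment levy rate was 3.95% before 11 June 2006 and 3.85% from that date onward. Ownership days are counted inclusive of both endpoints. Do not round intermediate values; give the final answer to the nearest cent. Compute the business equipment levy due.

16 February – 10 June 2006: 115 days at 3.95% → $1307000 × 3.95% × 115/365 = $16265.8836
11 June – 31 December 2006: 204 days at 3.85% → $1307000 × 3.85% × 204/365 = $28123.7753
Total = $44389.6589

$44389.66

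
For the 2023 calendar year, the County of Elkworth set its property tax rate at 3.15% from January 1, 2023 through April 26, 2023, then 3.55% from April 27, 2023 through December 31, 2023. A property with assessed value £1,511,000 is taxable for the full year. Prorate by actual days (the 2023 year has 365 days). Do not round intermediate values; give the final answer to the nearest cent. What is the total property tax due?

£51,719.67

January 1 – April 26, 2023: 116 days at 3.15% → £1,511,000 × 3.15% × 116/365 = £15,126.5589
April 27 – December 31, 2023: 249 days at 3.55% → £1,511,000 × 3.55% × 249/365 = £36,593.1082
Total = £51,719.6671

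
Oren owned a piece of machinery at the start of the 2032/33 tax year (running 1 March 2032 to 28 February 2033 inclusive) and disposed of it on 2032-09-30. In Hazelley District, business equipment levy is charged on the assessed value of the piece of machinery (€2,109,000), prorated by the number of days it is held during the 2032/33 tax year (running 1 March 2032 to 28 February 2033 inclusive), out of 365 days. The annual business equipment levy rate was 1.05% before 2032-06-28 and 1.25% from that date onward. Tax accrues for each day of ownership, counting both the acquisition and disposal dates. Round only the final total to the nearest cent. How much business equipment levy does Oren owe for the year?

2032-03-01 to 2032-06-27: 119 days at 1.05% → €2,109,000 × 1.05% × 119/365 = €7,219.7137
2032-06-28 to 2032-09-30: 95 days at 1.25% → €2,109,000 × 1.25% × 95/365 = €6,861.4726
Total = €14,081.1863

€14,081.19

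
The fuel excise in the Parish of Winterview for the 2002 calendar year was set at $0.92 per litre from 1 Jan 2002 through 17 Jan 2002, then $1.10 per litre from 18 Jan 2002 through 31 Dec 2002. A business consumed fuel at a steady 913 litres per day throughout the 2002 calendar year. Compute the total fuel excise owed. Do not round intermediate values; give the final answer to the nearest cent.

$363,775.72

1 Jan – 17 Jan 2002: 17 days × 913 litres/day = 15,521 litres at $0.92/litre → $14,279.32
18 Jan – 31 Dec 2002: 348 days × 913 litres/day = 317,724 litres at $1.10/litre → $349,496.40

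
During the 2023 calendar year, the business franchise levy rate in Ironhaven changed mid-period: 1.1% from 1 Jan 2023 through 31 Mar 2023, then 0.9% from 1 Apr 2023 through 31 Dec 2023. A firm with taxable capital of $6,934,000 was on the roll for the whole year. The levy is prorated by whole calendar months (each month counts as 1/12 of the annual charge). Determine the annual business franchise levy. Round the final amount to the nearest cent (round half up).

1 Jan – 31 Mar 2023: 3 months at 1.1% → $6,934,000 × 1.1% × 3/12 = $19,068.5000
1 Apr – 31 Dec 2023: 9 months at 0.9% → $6,934,000 × 0.9% × 9/12 = $46,804.5000
Total = $65,873.0000

$65,873.00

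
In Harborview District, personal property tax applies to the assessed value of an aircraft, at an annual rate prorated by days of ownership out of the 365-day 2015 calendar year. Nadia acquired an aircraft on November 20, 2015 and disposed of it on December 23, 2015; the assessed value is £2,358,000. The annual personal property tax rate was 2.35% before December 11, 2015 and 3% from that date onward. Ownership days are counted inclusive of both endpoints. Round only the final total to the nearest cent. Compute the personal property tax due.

£5,707.65

November 20 – December 10, 2015: 21 days at 2.35% → £2,358,000 × 2.35% × 21/365 = £3,188.1452
December 11 – December 23, 2015: 13 days at 3% → £2,358,000 × 3% × 13/365 = £2,519.5068
Total = £5,707.6521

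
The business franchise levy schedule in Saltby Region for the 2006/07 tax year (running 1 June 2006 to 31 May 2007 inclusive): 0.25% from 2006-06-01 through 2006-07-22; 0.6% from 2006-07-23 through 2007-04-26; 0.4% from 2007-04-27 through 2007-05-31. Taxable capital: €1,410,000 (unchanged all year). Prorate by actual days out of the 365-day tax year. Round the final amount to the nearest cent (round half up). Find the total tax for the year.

€7,486.52

2006-06-01 to 2006-07-22: 52 days at 0.25% → €1,410,000 × 0.25% × 52/365 = €502.1918
2006-07-23 to 2007-04-26: 278 days at 0.6% → €1,410,000 × 0.6% × 278/365 = €6,443.5068
2007-04-27 to 2007-05-31: 35 days at 0.4% → €1,410,000 × 0.4% × 35/365 = €540.8219
Total = €7,486.5205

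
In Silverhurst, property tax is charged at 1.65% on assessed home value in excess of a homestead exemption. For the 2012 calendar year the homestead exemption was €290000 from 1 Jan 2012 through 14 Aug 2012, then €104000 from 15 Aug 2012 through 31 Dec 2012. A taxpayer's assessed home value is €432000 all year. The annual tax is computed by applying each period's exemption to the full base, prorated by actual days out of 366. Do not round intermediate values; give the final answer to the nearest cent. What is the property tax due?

1 Jan – 14 Aug 2012: 227 days, exemption €290000 → (€432000 − €290000) × 1.65% × 227/366 = €1453.1721
15 Aug – 31 Dec 2012: 139 days, exemption €104000 → (€432000 − €104000) × 1.65% × 139/366 = €2055.3770
Total = €3508.5492

€3508.55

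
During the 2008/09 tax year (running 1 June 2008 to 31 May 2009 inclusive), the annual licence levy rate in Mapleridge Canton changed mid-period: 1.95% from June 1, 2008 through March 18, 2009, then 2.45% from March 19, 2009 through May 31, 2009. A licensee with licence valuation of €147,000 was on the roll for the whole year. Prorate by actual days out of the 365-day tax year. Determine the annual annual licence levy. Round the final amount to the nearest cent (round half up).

€3,015.51

June 1, 2008 – March 18, 2009: 291 days at 1.95% → €147,000 × 1.95% × 291/365 = €2,285.3466
March 19 – May 31, 2009: 74 days at 2.45% → €147,000 × 2.45% × 74/365 = €730.1671
Total = €3,015.5137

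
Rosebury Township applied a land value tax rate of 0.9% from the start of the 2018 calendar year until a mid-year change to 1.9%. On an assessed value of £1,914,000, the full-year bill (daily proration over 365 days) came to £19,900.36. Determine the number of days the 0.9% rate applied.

314 days

Let d = days at the first rate; then 365 − d days at the second rate.
£1,914,000 × [0.9%·d + 1.9%·(365−d)] / 365 = £19,900.36
Solving gives d = 314, so the new rate took effect on November 11, 2018.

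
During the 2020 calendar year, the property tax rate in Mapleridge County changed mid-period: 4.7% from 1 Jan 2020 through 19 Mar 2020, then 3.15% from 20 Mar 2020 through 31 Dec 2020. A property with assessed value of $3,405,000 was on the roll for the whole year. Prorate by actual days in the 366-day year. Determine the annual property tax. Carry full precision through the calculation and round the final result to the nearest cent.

$118,649.36

1 Jan – 19 Mar 2020: 79 days at 4.7% → $3,405,000 × 4.7% × 79/366 = $34,543.0738
20 Mar – 31 Dec 2020: 287 days at 3.15% → $3,405,000 × 3.15% × 287/366 = $84,106.2910
Total = $118,649.3648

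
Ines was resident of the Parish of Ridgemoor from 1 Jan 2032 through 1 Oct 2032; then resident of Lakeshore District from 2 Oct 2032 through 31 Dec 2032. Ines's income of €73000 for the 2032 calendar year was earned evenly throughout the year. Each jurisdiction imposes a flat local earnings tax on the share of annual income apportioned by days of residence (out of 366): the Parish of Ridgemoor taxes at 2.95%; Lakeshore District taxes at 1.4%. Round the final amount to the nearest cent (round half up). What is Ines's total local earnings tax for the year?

The Parish of Ridgemoor, 1 Jan – 1 Oct 2032: 275 days → €73000 × 2.95% × 275/366 = €1618.0669
Lakeshore District, 2 Oct – 31 Dec 2032: 91 days → €73000 × 1.4% × 91/366 = €254.1038
Total = €1872.1708

€1872.17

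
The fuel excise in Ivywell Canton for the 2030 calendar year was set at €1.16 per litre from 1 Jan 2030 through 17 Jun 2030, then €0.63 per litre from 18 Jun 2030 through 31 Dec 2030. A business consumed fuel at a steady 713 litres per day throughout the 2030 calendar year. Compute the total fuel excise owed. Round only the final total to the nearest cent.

1 Jan – 17 Jun 2030: 168 days × 713 litres/day = 119,784 litres at €1.16/litre → €138949.44
18 Jun – 31 Dec 2030: 197 days × 713 litres/day = 140,461 litres at €0.63/litre → €88490.43

€227439.87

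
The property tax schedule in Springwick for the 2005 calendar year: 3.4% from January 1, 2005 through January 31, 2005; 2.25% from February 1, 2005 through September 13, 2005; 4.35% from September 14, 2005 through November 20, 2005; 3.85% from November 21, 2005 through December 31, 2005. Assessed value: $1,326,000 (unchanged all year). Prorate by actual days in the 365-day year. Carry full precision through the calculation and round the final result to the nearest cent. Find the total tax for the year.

January 1 – January 31, 2005: 31 days at 3.4% → $1,326,000 × 3.4% × 31/365 = $3,829.0521
February 1 – September 13, 2005: 225 days at 2.25% → $1,326,000 × 2.25% × 225/365 = $18,391.4384
September 14 – November 20, 2005: 68 days at 4.35% → $1,326,000 × 4.35% × 68/365 = $10,746.0493
November 21 – December 31, 2005: 41 days at 3.85% → $1,326,000 × 3.85% × 41/365 = $5,734.4959
Total = $38,701.0356

$38,701.04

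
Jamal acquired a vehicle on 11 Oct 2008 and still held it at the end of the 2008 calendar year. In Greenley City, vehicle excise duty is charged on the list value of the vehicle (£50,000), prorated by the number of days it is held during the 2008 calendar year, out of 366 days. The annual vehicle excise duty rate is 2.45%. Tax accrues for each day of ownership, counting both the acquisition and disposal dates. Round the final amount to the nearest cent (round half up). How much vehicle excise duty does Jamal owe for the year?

£274.45

Days held (11 Oct – 31 Dec 2008): 82 out of 366
Tax = £50,000 × 2.45% × 82/366 = £274.4536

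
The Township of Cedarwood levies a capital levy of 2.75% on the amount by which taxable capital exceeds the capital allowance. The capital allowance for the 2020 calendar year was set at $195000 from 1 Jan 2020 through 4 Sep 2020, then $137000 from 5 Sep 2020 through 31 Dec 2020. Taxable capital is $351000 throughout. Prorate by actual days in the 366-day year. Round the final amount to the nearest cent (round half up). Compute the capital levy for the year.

$4804.23

1 Jan – 4 Sep 2020: 248 days, exemption $195000 → ($351000 − $195000) × 2.75% × 248/366 = $2906.8852
5 Sep – 31 Dec 2020: 118 days, exemption $137000 → ($351000 − $137000) × 2.75% × 118/366 = $1897.3497
Total = $4804.2350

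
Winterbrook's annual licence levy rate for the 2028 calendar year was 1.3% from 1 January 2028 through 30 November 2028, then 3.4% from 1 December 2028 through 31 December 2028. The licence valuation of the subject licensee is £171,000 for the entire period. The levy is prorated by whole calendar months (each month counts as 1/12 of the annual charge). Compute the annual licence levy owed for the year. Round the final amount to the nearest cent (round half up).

£2,522.25

1 January – 30 November 2028: 11 months at 1.3% → £171,000 × 1.3% × 11/12 = £2,037.7500
1 December – 31 December 2028: 1 month at 3.4% → £171,000 × 3.4% × 1/12 = £484.5000
Total = £2,522.2500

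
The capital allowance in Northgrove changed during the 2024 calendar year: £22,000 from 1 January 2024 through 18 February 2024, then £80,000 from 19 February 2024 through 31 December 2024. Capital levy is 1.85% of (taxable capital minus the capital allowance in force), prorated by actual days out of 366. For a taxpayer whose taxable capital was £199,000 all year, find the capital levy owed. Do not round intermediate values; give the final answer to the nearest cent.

1 January – 18 February 2024: 49 days, exemption £22,000 → (£199,000 − £22,000) × 1.85% × 49/366 = £438.3893
19 February – 31 December 2024: 317 days, exemption £80,000 → (£199,000 − £80,000) × 1.85% × 317/366 = £1,906.7637
Total = £2,345.1530

£2,345.15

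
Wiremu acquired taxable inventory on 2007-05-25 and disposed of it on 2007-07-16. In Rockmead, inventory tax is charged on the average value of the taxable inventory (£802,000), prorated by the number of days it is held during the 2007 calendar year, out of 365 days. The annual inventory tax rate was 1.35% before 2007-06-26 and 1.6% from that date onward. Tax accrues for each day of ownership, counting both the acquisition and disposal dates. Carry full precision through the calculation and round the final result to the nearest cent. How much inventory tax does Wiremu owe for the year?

2007-05-25 to 2007-06-25: 32 days at 1.35% → £802,000 × 1.35% × 32/365 = £949.2164
2007-06-26 to 2007-07-16: 21 days at 1.6% → £802,000 × 1.6% × 21/365 = £738.2795
Total = £1,687.4959

£1,687.50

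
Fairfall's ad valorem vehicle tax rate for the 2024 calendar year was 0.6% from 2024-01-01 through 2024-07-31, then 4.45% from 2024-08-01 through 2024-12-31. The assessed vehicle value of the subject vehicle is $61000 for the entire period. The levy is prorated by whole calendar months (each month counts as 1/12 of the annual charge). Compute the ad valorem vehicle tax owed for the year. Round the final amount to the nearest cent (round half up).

$1344.54

2024-01-01 to 2024-07-31: 7 months at 0.6% → $61000 × 0.6% × 7/12 = $213.5000
2024-08-01 to 2024-12-31: 5 months at 4.45% → $61000 × 4.45% × 5/12 = $1131.0417
Total = $1344.5417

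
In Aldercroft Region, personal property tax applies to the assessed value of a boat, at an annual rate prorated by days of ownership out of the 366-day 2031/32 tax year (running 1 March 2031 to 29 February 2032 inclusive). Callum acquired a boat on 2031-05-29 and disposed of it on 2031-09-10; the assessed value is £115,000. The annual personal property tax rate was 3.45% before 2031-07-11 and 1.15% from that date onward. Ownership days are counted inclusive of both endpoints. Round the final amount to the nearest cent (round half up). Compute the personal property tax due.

2031-05-29 to 2031-07-10: 43 days at 3.45% → £115,000 × 3.45% × 43/366 = £466.1270
2031-07-11 to 2031-09-10: 62 days at 1.15% → £115,000 × 1.15% × 62/366 = £224.0301
Total = £690.1571

£690.16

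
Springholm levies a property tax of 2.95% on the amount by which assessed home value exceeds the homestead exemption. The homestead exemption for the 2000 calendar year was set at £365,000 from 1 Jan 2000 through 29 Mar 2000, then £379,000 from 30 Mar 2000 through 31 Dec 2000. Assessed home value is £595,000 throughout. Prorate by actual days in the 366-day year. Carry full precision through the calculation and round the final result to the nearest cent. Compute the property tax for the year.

1 Jan – 29 Mar 2000: 89 days, exemption £365,000 → (£595,000 − £365,000) × 2.95% × 89/366 = £1,649.9044
30 Mar – 31 Dec 2000: 277 days, exemption £379,000 → (£595,000 − £379,000) × 2.95% × 277/366 = £4,822.5246
Total = £6,472.4290

£6,472.43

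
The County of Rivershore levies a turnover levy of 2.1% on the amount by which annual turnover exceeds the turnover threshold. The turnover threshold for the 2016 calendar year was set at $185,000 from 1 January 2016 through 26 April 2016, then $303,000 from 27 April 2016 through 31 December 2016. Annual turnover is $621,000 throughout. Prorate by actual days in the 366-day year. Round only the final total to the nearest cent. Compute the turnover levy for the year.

$7,470.15

1 January – 26 April 2016: 117 days, exemption $185,000 → ($621,000 − $185,000) × 2.1% × 117/366 = $2,926.9180
27 April – 31 December 2016: 249 days, exemption $303,000 → ($621,000 − $303,000) × 2.1% × 249/366 = $4,543.2295
Total = $7,470.1475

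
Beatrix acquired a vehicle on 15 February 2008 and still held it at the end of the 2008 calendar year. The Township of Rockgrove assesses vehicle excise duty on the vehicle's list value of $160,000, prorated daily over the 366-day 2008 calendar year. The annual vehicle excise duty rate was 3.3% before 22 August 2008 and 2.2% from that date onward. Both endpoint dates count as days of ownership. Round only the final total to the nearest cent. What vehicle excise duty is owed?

$3,996.07

15 February – 21 August 2008: 189 days at 3.3% → $160,000 × 3.3% × 189/366 = $2,726.5574
22 August – 31 December 2008: 132 days at 2.2% → $160,000 × 2.2% × 132/366 = $1,269.5082
Total = $3,996.0656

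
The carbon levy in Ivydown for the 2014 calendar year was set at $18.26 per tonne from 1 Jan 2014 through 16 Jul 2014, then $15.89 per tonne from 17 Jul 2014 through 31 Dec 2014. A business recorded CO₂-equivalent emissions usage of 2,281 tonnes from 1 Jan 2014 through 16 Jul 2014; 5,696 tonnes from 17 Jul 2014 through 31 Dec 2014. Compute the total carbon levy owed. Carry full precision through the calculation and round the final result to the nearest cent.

1 Jan – 16 Jul 2014: 2,281 tonnes at $18.26/tonne → $41,651.06
17 Jul – 31 Dec 2014: 5,696 tonnes at $15.89/tonne → $90,509.44

$132,160.50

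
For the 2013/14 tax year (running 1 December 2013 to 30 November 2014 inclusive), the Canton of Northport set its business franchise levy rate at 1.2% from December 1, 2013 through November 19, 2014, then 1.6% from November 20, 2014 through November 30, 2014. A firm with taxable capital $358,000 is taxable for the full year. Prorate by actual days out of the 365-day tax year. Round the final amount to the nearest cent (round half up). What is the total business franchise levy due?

$4,339.16

December 1, 2013 – November 19, 2014: 354 days at 1.2% → $358,000 × 1.2% × 354/365 = $4,166.5315
November 20 – November 30, 2014: 11 days at 1.6% → $358,000 × 1.6% × 11/365 = $172.6247
Total = $4,339.1562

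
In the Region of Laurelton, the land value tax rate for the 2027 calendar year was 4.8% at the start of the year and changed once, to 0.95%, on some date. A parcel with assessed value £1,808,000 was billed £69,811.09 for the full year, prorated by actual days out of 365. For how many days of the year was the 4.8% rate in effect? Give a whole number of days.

276 days

Let d = days at the first rate; then 365 − d days at the second rate.
£1,808,000 × [4.8%·d + 0.95%·(365−d)] / 365 = £69,811.09
Solving gives d = 276, so the new rate took effect on 4 October 2027.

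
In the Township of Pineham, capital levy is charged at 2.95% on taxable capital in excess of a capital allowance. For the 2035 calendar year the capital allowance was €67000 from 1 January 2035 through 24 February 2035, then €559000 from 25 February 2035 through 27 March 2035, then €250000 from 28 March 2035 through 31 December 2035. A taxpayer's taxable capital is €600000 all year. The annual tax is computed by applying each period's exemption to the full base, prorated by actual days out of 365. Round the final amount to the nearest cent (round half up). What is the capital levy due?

€10364.28

1 January – 24 February 2035: 55 days, exemption €67000 → (€600000 − €67000) × 2.95% × 55/365 = €2369.2945
25 February – 27 March 2035: 31 days, exemption €559000 → (€600000 − €559000) × 2.95% × 31/365 = €102.7247
28 March – 31 December 2035: 279 days, exemption €250000 → (€600000 − €250000) × 2.95% × 279/365 = €7892.2603
Total = €10364.2795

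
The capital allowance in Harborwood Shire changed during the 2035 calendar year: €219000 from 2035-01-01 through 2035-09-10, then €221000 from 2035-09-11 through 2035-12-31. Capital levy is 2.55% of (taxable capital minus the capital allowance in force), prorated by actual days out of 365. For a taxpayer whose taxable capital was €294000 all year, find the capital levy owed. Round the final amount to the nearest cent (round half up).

€1896.85

2035-01-01 to 2035-09-10: 253 days, exemption €219000 → (€294000 − €219000) × 2.55% × 253/365 = €1325.6507
2035-09-11 to 2035-12-31: 112 days, exemption €221000 → (€294000 − €221000) × 2.55% × 112/365 = €571.2000
Total = €1896.8507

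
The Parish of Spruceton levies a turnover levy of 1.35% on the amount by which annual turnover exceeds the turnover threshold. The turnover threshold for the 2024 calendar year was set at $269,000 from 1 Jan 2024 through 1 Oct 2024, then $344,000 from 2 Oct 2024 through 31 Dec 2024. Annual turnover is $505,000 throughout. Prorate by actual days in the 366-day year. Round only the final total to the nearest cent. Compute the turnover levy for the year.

$2,934.26

1 Jan – 1 Oct 2024: 275 days, exemption $269,000 → ($505,000 − $269,000) × 1.35% × 275/366 = $2,393.8525
2 Oct – 31 Dec 2024: 91 days, exemption $344,000 → ($505,000 − $344,000) × 1.35% × 91/366 = $540.4057
Total = $2,934.2582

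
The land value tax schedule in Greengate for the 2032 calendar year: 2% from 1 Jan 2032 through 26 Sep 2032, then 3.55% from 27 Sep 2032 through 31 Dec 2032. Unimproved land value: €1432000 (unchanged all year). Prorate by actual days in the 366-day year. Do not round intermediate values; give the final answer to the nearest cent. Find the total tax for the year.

€34461.90

1 Jan – 26 Sep 2032: 270 days at 2% → €1432000 × 2% × 270/366 = €21127.8689
27 Sep – 31 Dec 2032: 96 days at 3.55% → €1432000 × 3.55% × 96/366 = €13334.0328
Total = €34461.9016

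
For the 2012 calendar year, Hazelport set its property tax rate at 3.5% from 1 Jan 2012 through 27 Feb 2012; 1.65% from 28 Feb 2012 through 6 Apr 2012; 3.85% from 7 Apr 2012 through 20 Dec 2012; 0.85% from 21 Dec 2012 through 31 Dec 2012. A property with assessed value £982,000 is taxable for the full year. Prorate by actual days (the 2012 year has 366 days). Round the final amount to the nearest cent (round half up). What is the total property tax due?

1 Jan – 27 Feb 2012: 58 days at 3.5% → £982,000 × 3.5% × 58/366 = £5,446.6120
28 Feb – 6 Apr 2012: 39 days at 1.65% → £982,000 × 1.65% × 39/366 = £1,726.5492
7 Apr – 20 Dec 2012: 258 days at 3.85% → £982,000 × 3.85% × 258/366 = £26,650.8361
21 Dec – 31 Dec 2012: 11 days at 0.85% → £982,000 × 0.85% × 11/366 = £250.8661
Total = £34,074.8634

£34,074.86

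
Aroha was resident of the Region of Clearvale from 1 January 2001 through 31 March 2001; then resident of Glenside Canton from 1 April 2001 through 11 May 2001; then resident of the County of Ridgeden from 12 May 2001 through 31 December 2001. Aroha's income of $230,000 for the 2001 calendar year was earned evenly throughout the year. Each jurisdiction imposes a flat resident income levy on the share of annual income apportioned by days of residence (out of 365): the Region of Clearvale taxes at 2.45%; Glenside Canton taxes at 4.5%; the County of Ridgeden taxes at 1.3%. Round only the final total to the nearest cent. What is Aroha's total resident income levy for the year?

$4,468.93

The Region of Clearvale, 1 January – 31 March 2001: 90 days → $230,000 × 2.45% × 90/365 = $1,389.4521
Glenside Canton, 1 April – 11 May 2001: 41 days → $230,000 × 4.5% × 41/365 = $1,162.6027
The County of Ridgeden, 12 May – 31 December 2001: 234 days → $230,000 × 1.3% × 234/365 = $1,916.8767
Total = $4,468.9315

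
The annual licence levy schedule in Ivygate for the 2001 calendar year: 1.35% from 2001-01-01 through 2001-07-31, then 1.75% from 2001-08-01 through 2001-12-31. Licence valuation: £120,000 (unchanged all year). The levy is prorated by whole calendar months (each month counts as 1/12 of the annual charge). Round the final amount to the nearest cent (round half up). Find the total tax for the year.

2001-01-01 to 2001-07-31: 7 months at 1.35% → £120,000 × 1.35% × 7/12 = £945.0000
2001-08-01 to 2001-12-31: 5 months at 1.75% → £120,000 × 1.75% × 5/12 = £875.0000
Total = £1,820.0000

£1,820.00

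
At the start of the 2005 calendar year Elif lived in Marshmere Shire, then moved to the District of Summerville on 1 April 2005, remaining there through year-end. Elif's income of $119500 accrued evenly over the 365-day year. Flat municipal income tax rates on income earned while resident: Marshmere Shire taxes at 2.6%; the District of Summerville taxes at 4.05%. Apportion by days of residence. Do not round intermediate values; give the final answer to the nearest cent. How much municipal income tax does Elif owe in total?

$4412.50

Marshmere Shire, 1 January – 31 March 2005: 90 days → $119500 × 2.6% × 90/365 = $766.1096
The District of Summerville, 1 April – 31 December 2005: 275 days → $119500 × 4.05% × 275/365 = $3646.3870
Total = $4412.4966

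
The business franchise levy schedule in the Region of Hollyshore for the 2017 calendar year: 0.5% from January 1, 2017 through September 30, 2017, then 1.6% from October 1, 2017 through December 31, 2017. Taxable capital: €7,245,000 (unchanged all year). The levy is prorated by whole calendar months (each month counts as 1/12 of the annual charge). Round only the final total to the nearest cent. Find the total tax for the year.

January 1 – September 30, 2017: 9 months at 0.5% → €7,245,000 × 0.5% × 9/12 = €27,168.7500
October 1 – December 31, 2017: 3 months at 1.6% → €7,245,000 × 1.6% × 3/12 = €28,980.0000
Total = €56,148.7500

€56,148.75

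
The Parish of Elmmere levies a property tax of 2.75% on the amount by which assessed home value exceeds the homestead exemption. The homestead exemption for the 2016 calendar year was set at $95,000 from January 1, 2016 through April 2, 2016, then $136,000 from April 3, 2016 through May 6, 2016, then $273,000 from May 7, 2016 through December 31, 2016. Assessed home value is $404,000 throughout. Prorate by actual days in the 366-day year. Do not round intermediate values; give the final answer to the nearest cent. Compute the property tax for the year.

January 1 – April 2, 2016: 93 days, exemption $95,000 → ($404,000 − $95,000) × 2.75% × 93/366 = $2,159.2008
April 3 – May 6, 2016: 34 days, exemption $136,000 → ($404,000 − $136,000) × 2.75% × 34/366 = $684.6448
May 7 – December 31, 2016: 239 days, exemption $273,000 → ($404,000 − $273,000) × 2.75% × 239/366 = $2,352.4522
Total = $5,196.2978

$5,196.30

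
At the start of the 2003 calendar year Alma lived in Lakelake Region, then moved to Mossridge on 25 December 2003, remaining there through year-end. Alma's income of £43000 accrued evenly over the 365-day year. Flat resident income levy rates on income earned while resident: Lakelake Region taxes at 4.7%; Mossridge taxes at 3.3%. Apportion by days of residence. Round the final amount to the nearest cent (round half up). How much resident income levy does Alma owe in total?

£2009.45

Lakelake Region, 1 January – 24 December 2003: 358 days → £43000 × 4.7% × 358/365 = £1982.2411
Mossridge, 25 December – 31 December 2003: 7 days → £43000 × 3.3% × 7/365 = £27.2137
Total = £2009.4548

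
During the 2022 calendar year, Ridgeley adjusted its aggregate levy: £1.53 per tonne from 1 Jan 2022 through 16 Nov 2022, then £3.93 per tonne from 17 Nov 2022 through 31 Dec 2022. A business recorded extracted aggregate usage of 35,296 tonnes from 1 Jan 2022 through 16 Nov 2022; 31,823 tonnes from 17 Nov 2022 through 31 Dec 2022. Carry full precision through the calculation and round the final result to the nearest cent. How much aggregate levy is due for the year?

£179067.27

1 Jan – 16 Nov 2022: 35,296 tonnes at £1.53/tonne → £54002.88
17 Nov – 31 Dec 2022: 31,823 tonnes at £3.93/tonne → £125064.39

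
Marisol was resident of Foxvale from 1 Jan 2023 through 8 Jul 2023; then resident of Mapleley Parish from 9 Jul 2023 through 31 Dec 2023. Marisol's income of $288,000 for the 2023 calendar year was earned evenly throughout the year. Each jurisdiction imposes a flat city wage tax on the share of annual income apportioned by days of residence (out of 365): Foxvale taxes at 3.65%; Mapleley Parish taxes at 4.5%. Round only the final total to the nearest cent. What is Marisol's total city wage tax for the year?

Foxvale, 1 Jan – 8 Jul 2023: 189 days → $288,000 × 3.65% × 189/365 = $5,443.2000
Mapleley Parish, 9 Jul – 31 Dec 2023: 176 days → $288,000 × 4.5% × 176/365 = $6,249.2055
Total = $11,692.4055

$11,692.41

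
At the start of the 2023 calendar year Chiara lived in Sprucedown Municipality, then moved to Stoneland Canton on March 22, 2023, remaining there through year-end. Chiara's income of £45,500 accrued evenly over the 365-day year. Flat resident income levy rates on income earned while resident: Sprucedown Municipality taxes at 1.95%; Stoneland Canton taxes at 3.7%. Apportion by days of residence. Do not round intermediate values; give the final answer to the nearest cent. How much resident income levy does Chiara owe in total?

Sprucedown Municipality, January 1 – March 21, 2023: 80 days → £45,500 × 1.95% × 80/365 = £194.4658
Stoneland Canton, March 22 – December 31, 2023: 285 days → £45,500 × 3.7% × 285/365 = £1,314.5137
Total = £1,508.9795

£1,508.98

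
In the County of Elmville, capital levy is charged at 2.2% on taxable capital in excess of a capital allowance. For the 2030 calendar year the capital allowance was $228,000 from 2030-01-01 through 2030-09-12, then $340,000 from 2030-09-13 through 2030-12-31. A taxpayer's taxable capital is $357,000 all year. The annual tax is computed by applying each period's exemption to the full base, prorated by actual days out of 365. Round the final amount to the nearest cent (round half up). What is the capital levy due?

2030-01-01 to 2030-09-12: 255 days, exemption $228,000 → ($357,000 − $228,000) × 2.2% × 255/365 = $1,982.7123
2030-09-13 to 2030-12-31: 110 days, exemption $340,000 → ($357,000 − $340,000) × 2.2% × 110/365 = $112.7123
Total = $2,095.4247

$2,095.42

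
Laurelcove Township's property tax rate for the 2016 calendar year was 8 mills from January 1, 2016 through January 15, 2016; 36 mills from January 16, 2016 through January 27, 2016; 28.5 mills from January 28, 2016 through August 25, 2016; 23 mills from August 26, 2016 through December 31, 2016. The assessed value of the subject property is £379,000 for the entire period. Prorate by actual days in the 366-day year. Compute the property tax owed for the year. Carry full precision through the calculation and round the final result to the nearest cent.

January 1 – January 15, 2016: 15 days at 8 mills → £379,000 × 0.8% × 15/366 = £124.2623
January 16 – January 27, 2016: 12 days at 36 mills → £379,000 × 3.6% × 12/366 = £447.3443
January 28 – August 25, 2016: 211 days at 28.5 mills → £379,000 × 2.85% × 211/366 = £6,227.0943
August 26 – December 31, 2016: 128 days at 23 mills → £379,000 × 2.3% × 128/366 = £3,048.5683
Total = £9,847.2691

£9,847.27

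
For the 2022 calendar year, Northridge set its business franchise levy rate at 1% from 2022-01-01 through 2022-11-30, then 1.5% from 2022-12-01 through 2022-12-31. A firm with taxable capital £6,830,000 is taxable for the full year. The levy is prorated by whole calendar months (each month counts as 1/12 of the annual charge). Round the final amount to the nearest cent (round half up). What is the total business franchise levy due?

2022-01-01 to 2022-11-30: 11 months at 1% → £6,830,000 × 1% × 11/12 = £62,608.3333
2022-12-01 to 2022-12-31: 1 month at 1.5% → £6,830,000 × 1.5% × 1/12 = £8,537.5000
Total = £71,145.8333

£71,145.83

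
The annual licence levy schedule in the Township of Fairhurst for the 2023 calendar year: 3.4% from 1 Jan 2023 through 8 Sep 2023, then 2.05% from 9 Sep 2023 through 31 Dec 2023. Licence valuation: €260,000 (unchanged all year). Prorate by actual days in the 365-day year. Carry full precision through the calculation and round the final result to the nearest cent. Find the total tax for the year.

1 Jan – 8 Sep 2023: 251 days at 3.4% → €260,000 × 3.4% × 251/365 = €6,079.0137
9 Sep – 31 Dec 2023: 114 days at 2.05% → €260,000 × 2.05% × 114/365 = €1,664.7123
Total = €7,743.7260

€7,743.73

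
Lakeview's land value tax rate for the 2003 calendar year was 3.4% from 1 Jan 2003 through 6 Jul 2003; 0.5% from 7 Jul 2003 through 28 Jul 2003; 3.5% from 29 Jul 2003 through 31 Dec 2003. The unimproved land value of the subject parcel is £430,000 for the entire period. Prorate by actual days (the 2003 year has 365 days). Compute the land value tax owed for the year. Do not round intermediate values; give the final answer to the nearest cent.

£14,052.16

1 Jan – 6 Jul 2003: 187 days at 3.4% → £430,000 × 3.4% × 187/365 = £7,490.2466
7 Jul – 28 Jul 2003: 22 days at 0.5% → £430,000 × 0.5% × 22/365 = £129.5890
29 Jul – 31 Dec 2003: 156 days at 3.5% → £430,000 × 3.5% × 156/365 = £6,432.3288
Total = £14,052.1644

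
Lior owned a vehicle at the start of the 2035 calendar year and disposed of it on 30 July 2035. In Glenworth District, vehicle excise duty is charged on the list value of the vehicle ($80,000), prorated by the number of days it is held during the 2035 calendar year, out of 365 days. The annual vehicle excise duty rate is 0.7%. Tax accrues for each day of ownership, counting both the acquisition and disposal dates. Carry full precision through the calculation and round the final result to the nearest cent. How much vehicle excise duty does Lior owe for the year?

Days held (1 January – 30 July 2035): 211 out of 365
Tax = $80,000 × 0.7% × 211/365 = $323.7260

$323.73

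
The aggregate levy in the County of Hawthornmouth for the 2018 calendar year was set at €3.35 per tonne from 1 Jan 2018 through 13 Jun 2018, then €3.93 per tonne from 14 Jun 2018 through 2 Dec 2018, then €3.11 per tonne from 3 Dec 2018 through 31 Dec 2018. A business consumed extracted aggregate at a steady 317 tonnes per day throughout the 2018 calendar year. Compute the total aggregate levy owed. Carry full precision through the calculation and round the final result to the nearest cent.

€417029.35

1 Jan – 13 Jun 2018: 164 days × 317 tonnes/day = 51,988 tonnes at €3.35/tonne → €174159.80
14 Jun – 2 Dec 2018: 172 days × 317 tonnes/day = 54,524 tonnes at €3.93/tonne → €214279.32
3 Dec – 31 Dec 2018: 29 days × 317 tonnes/day = 9,193 tonnes at €3.11/tonne → €28590.23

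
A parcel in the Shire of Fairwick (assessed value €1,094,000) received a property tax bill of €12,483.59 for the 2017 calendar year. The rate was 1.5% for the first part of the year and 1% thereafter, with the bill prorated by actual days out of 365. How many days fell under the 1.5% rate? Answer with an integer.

103 days

Let d = days at the first rate; then 365 − d days at the second rate.
€1,094,000 × [1.5%·d + 1%·(365−d)] / 365 = €12,483.59
Solving gives d = 103, so the new rate took effect on 14 Apr 2017.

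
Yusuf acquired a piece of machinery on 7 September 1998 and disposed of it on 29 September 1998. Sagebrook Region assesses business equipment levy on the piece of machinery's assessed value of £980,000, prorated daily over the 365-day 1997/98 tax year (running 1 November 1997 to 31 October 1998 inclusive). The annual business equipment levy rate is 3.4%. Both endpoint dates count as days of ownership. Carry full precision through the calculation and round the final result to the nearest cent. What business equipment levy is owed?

Days held (7 September – 29 September 1998): 23 out of 365
Tax = £980,000 × 3.4% × 23/365 = £2,099.6164

£2,099.62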